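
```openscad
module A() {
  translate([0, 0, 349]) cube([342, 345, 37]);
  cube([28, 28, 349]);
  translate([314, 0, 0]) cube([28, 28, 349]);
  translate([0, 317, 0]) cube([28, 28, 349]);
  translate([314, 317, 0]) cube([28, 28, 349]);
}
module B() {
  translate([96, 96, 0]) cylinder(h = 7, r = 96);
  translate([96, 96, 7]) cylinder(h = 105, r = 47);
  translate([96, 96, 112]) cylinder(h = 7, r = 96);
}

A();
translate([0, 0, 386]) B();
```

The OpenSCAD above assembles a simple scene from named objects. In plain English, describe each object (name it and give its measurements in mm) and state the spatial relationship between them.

A is a simple wooden stool: a rectangular seat 342 mm (x) by 345 mm (y), 37 mm thick, top face at z = 386 mm, on four square legs, each 28×28 mm in cross-section. The legs rest on z = 0, each flush with a corner of the seat.

B is a spool: two coaxial disc flanges of radius 96 mm and thickness 7 mm, joined by a core cylinder of radius 47 mm and height 105 mm. The lower flange rests on z = 0 and the three cylinders share a vertical axis.

The spool is on top of the stool.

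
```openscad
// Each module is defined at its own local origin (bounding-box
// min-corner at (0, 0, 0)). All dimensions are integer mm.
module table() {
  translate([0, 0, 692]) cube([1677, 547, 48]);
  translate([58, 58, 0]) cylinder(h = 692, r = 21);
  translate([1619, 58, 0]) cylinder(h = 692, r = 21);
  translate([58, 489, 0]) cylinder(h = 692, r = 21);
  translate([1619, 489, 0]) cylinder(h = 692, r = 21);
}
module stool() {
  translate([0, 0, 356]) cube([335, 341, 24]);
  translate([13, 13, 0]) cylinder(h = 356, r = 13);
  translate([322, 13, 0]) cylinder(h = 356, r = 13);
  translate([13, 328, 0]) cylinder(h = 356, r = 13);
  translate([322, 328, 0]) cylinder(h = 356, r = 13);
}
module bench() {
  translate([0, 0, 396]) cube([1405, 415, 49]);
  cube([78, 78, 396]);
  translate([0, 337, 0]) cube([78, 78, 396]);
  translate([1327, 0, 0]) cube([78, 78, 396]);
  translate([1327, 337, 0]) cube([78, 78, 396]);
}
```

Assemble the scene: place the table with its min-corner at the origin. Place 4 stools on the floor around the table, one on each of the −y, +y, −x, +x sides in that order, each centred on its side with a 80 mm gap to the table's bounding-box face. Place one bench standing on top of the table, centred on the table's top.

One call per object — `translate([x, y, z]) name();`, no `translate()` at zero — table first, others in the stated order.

table();
translate([671, -421, 0]) stool();
translate([671, 627, 0]) stool();
translate([-415, 103, 0]) stool();
translate([1757, 103, 0]) stool();
translate([136, 66, 740]) bench();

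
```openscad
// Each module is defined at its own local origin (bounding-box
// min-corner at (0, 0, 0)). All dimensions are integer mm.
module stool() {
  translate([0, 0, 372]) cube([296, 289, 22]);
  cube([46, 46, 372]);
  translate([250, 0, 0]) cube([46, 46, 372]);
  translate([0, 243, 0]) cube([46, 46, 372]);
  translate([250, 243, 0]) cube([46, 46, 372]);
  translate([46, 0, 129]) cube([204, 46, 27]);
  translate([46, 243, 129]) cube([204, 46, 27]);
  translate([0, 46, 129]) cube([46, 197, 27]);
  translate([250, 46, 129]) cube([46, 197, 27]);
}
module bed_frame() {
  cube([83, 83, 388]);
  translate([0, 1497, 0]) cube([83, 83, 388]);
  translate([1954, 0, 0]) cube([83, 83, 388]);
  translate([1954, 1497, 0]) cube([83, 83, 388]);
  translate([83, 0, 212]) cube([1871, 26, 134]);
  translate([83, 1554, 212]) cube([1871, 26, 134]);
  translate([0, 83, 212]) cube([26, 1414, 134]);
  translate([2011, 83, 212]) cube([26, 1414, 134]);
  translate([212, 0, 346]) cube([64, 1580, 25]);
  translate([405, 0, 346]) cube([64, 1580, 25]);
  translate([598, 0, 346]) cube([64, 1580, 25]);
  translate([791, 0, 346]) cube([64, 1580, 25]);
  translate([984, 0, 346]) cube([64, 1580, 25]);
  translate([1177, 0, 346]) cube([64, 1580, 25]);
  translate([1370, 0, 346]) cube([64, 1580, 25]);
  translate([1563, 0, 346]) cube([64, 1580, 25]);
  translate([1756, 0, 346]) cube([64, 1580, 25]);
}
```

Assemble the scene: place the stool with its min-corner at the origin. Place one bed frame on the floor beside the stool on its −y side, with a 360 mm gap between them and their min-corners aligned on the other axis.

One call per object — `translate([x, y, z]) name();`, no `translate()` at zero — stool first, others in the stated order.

stool();
translate([0, -1940, 0]) bed_frame();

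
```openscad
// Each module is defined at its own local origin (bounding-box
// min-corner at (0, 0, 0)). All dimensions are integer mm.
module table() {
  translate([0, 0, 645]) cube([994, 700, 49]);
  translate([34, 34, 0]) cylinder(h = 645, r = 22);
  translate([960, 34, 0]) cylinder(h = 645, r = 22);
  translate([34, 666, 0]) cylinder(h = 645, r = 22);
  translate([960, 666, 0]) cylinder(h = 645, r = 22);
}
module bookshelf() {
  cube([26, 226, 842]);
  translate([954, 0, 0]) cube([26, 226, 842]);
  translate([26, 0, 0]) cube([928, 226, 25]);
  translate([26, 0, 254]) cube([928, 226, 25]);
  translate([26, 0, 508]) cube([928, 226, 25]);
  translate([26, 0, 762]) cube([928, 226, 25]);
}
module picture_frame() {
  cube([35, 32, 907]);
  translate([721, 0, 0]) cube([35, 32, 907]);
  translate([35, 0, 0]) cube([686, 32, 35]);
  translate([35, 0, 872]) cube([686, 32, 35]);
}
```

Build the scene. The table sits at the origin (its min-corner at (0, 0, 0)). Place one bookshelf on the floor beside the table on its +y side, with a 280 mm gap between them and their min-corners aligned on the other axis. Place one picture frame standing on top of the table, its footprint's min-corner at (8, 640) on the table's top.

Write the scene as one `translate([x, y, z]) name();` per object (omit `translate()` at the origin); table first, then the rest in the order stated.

table();
translate([0, 980, 0]) bookshelf();
translate([8, 640, 694]) picture_frame();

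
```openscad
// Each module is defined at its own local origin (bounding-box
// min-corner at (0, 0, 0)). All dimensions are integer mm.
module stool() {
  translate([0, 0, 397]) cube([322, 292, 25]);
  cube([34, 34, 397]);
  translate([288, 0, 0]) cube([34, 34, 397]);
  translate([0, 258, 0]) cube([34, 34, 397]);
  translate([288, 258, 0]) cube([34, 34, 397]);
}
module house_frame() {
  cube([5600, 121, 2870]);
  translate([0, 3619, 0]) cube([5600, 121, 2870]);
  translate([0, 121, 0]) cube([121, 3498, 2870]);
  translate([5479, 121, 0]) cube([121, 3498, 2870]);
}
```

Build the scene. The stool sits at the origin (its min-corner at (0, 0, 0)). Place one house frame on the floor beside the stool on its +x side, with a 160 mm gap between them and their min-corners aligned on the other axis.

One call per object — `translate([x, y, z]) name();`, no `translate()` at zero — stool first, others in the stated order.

stool();
translate([482, 0, 0]) house_frame();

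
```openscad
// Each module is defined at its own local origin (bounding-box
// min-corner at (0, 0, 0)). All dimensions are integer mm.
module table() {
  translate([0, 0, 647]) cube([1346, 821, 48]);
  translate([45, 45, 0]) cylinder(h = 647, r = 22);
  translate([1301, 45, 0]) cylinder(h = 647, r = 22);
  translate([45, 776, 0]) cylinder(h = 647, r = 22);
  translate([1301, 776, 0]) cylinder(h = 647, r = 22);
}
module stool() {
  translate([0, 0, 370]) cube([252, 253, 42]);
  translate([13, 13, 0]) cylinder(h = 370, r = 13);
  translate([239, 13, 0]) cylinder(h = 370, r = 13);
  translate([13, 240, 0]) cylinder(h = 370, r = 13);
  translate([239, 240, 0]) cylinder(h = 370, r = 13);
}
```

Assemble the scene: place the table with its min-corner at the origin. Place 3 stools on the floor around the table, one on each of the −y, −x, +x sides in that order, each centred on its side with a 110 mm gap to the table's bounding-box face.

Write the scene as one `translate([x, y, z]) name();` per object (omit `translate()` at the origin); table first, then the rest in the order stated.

table();
translate([547, -363, 0]) stool();
translate([-362, 284, 0]) stool();
translate([1456, 284, 0]) stool();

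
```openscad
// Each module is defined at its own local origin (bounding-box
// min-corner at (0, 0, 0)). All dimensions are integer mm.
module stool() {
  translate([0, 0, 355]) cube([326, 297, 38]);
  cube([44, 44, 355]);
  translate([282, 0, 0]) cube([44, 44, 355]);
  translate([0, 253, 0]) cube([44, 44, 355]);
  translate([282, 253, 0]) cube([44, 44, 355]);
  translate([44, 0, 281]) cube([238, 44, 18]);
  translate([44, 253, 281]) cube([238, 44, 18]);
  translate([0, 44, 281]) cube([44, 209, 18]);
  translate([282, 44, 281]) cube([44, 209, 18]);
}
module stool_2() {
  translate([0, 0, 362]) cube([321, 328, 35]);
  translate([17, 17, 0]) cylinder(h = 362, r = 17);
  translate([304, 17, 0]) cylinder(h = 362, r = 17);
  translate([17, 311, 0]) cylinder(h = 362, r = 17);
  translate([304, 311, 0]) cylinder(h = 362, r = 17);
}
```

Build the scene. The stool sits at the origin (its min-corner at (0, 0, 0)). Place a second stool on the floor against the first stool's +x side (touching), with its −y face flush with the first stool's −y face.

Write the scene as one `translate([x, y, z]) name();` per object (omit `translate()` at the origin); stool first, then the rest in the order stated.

stool();
translate([326, 0, 0]) stool_2();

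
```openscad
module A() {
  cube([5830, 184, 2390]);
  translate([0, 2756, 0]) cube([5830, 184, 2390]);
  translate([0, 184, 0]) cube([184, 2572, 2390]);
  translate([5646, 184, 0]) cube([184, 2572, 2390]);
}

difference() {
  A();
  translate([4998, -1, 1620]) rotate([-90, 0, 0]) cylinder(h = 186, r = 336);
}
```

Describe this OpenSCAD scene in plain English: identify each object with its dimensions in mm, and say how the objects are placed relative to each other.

A is a box-shaped house frame (walls only): outside footprint 5830×2940 mm, wall height 2390 mm, wall thickness 184 mm. The two y-facing walls run the full x-width; the two x-facing walls fit between the inner faces of the y-facing walls.

The house frame has a circular hole of radius 336 mm through its front wall, centred at (x = 4998, z = 1620).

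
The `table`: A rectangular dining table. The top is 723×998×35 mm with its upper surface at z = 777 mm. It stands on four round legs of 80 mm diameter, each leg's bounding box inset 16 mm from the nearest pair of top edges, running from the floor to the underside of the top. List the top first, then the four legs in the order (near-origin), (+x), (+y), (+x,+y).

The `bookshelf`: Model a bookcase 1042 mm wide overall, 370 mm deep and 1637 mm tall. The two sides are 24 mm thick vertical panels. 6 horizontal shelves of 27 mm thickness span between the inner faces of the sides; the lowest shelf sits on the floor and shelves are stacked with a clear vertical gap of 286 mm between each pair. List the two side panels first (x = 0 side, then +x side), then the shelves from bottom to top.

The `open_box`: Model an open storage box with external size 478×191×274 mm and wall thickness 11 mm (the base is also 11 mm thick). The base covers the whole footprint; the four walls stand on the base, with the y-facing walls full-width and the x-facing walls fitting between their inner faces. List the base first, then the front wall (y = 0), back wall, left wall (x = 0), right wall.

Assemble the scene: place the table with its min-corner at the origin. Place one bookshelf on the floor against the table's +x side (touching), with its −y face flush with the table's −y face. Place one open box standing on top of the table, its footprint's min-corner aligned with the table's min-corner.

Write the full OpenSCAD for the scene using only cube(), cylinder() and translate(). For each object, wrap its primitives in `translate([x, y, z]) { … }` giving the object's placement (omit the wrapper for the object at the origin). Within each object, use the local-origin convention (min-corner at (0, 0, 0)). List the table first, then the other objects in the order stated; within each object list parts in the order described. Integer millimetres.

translate([0, 0, 742]) cube([723, 998, 35]);
translate([56, 56, 0]) cylinder(h = 742, r = 40);
translate([667, 56, 0]) cylinder(h = 742, r = 40);
translate([56, 942, 0]) cylinder(h = 742, r = 40);
translate([667, 942, 0]) cylinder(h = 742, r = 40);
translate([723, 0, 0]) {
  cube([24, 370, 1637]);
  translate([1018, 0, 0]) cube([24, 370, 1637]);
  translate([24, 0, 0]) cube([994, 370, 27]);
  translate([24, 0, 313]) cube([994, 370, 27]);
  translate([24, 0, 626]) cube([994, 370, 27]);
  translate([24, 0, 939]) cube([994, 370, 27]);
  translate([24, 0, 1252]) cube([994, 370, 27]);
  translate([24, 0, 1565]) cube([994, 370, 27]);
}
translate([0, 0, 777]) {
  cube([478, 191, 11]);
  translate([0, 0, 11]) cube([478, 11, 263]);
  translate([0, 180, 11]) cube([478, 11, 263]);
  translate([0, 11, 11]) cube([11, 169, 263]);
  translate([467, 11, 11]) cube([11, 169, 263]);
}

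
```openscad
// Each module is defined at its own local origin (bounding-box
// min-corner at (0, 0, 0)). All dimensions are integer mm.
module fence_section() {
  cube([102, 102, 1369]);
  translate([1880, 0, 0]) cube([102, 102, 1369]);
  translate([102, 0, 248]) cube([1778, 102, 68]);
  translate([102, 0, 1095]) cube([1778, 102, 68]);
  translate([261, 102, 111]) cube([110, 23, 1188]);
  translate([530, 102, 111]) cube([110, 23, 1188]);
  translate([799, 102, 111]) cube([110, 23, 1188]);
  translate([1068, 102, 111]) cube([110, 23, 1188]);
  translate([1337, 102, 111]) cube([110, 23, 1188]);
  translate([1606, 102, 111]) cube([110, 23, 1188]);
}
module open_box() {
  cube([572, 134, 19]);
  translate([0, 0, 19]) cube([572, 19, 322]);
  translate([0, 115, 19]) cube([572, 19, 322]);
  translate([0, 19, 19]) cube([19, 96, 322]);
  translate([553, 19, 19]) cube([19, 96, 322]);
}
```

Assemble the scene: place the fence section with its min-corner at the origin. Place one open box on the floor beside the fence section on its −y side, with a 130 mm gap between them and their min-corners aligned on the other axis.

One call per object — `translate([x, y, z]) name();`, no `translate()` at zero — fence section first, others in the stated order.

fence_section();
translate([0, -264, 0]) open_box();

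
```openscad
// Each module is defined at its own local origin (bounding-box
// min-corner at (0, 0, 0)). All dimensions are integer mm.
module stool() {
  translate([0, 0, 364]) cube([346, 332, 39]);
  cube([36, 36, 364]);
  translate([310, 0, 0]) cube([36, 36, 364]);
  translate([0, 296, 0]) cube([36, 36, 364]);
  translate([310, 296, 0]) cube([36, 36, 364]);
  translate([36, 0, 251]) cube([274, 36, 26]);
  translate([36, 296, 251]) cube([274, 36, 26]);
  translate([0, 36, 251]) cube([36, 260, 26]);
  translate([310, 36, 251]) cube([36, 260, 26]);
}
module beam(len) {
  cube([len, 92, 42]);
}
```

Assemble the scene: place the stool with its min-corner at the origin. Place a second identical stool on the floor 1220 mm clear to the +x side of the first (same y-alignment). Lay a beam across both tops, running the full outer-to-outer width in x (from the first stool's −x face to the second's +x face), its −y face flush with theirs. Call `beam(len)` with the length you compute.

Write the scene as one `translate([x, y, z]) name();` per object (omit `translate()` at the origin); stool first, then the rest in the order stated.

stool();
translate([1566, 0, 0]) stool();
translate([0, 0, 403]) beam(1912);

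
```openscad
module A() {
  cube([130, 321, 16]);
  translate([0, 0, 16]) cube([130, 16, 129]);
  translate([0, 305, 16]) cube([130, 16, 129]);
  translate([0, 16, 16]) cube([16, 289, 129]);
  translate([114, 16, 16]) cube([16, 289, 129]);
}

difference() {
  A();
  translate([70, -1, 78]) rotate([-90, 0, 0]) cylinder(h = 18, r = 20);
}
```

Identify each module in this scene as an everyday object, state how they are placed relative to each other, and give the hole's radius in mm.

The subtracted cylinder has r = 20 mm.

A is an open box. The open box has a circular hole through its front wall. The hole's radius is 20 mm.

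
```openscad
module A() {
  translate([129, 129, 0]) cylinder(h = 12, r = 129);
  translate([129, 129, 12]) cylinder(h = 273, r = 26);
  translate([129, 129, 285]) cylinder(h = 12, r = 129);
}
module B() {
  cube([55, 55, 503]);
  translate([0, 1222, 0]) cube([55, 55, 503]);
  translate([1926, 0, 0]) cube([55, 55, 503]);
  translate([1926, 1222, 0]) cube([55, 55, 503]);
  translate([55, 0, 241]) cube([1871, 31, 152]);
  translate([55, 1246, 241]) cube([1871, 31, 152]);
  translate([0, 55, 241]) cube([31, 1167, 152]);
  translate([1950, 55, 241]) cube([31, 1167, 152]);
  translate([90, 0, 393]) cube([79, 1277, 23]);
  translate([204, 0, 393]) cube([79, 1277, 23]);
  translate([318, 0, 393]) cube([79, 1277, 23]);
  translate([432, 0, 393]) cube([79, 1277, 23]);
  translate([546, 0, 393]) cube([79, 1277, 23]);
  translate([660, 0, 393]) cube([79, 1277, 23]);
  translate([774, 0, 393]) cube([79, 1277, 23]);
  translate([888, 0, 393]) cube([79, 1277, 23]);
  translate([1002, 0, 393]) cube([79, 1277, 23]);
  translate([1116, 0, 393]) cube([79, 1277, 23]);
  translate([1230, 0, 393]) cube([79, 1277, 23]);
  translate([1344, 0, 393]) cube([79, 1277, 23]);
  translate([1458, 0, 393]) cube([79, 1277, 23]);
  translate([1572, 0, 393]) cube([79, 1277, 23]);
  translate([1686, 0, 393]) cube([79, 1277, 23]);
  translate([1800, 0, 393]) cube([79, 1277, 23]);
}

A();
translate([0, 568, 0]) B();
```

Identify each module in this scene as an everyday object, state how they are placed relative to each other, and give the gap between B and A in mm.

The bed frame's nearest face is 310 mm from the spool's +y face.

A is a spool. B is a bed frame. The bed frame is on the floor beside the spool on its +y side. The gap between the bed frame and the spool is 310 mm.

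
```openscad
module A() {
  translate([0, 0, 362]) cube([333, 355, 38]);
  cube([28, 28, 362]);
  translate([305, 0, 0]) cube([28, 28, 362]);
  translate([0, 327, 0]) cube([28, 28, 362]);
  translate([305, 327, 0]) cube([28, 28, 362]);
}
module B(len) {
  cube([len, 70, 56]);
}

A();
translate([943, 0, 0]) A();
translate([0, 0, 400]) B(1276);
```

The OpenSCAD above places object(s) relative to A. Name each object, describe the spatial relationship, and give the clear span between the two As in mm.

Second stool starts at x = 943; first ends at x = 333; clear span = 943 − 333 = 610 mm.

A is a stool. B is a beam. A beam spans the tops of two stools. The clear span between the two stools is 610 mm.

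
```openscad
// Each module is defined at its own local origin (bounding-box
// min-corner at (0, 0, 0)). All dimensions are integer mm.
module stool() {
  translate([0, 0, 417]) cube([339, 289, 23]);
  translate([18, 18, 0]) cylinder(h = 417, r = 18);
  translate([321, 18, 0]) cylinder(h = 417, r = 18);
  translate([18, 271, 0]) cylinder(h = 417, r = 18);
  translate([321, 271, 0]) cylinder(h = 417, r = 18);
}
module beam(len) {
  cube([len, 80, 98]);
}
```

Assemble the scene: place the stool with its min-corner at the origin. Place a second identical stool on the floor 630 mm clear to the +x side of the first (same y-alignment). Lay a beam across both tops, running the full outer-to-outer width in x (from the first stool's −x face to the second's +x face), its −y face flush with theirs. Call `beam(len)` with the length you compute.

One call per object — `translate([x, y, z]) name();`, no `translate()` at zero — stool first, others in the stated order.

stool();
translate([969, 0, 0]) stool();
translate([0, 0, 440]) beam(1308);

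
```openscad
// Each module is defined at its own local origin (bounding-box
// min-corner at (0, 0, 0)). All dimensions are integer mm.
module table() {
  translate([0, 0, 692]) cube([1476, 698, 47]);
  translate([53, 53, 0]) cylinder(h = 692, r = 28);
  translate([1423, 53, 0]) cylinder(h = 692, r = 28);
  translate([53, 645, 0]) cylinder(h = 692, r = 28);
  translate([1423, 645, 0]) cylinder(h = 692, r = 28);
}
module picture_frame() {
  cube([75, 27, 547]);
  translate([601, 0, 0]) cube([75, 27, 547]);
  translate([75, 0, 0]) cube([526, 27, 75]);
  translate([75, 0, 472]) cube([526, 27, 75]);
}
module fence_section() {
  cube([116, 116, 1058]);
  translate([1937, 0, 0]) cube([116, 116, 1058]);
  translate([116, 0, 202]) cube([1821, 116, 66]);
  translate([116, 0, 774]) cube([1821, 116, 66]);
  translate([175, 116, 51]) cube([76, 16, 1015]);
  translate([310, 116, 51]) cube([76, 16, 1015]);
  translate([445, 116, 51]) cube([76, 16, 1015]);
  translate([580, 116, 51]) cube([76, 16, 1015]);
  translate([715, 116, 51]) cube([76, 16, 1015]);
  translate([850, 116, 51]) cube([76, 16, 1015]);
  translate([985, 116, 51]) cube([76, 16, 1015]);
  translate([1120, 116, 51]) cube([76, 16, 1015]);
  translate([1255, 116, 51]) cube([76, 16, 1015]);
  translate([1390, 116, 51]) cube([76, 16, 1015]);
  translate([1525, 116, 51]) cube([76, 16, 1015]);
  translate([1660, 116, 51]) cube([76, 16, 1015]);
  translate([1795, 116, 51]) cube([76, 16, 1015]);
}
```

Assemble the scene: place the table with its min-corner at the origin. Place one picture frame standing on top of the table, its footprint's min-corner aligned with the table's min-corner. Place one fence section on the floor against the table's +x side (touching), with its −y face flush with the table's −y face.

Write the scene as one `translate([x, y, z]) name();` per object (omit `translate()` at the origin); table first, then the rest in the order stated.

table();
translate([0, 0, 739]) picture_frame();
translate([1476, 0, 0]) fence_section();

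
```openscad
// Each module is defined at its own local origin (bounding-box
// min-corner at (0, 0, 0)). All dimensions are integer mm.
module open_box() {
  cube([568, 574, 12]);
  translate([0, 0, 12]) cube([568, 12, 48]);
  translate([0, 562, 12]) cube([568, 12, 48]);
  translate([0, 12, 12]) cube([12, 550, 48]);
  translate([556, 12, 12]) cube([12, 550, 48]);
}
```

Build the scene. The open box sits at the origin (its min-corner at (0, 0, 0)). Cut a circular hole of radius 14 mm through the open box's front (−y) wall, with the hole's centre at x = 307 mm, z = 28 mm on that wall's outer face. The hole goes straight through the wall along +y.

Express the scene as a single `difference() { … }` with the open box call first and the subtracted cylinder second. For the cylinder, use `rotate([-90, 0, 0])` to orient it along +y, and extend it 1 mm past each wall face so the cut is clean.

difference() {
  open_box();
  translate([307, -1, 28]) rotate([-90, 0, 0]) cylinder(h = 14, r = 14);
}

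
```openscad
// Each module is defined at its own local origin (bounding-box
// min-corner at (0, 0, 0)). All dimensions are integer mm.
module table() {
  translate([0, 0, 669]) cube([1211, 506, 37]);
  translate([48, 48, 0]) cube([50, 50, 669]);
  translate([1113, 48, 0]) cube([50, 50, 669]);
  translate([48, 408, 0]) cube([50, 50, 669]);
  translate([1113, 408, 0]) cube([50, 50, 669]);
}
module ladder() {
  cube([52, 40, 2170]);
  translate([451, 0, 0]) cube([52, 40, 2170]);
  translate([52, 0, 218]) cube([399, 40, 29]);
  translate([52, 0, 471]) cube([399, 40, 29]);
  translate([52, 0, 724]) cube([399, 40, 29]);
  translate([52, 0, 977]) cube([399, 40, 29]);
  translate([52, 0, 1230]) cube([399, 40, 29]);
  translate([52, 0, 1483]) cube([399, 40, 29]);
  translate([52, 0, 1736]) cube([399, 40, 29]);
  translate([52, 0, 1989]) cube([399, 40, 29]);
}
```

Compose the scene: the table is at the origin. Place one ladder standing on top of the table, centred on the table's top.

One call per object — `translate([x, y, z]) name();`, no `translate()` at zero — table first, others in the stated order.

table();
translate([354, 233, 706]) ladder();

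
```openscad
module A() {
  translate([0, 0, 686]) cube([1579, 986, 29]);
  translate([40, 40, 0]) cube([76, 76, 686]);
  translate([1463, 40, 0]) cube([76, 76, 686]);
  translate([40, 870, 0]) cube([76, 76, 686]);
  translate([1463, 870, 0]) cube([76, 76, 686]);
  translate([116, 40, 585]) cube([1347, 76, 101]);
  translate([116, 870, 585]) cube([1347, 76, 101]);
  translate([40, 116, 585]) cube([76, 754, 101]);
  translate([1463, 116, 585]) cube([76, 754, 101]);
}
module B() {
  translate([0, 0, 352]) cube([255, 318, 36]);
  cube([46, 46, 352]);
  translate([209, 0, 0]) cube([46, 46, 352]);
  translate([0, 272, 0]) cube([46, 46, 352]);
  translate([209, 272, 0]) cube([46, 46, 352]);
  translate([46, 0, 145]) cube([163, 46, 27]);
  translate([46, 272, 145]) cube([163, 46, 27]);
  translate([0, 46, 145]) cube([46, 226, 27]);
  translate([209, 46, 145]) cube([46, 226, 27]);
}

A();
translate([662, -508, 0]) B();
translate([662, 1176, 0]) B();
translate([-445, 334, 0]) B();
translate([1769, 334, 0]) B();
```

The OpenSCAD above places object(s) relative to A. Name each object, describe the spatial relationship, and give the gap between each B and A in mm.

A is a table. B is a stool. Four stools sit around the table at the −y, +y, −x, +x sides. The gap between each stool and the table is 190 mm.

Each stool's nearest face is 190 mm from the table's bounding box.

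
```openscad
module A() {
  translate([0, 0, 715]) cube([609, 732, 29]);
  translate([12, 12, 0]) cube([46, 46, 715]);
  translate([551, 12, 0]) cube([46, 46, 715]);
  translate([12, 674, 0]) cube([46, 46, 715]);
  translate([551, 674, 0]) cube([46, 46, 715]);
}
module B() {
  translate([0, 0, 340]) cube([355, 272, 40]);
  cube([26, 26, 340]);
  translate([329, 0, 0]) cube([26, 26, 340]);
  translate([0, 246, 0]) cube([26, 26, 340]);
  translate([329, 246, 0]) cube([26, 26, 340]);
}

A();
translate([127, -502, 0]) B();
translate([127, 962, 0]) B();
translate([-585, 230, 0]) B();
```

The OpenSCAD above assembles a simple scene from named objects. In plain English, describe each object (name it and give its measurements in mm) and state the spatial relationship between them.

A is a rectangular dining table. The top is 609×732×29 mm with its upper surface at z = 744 mm. It stands on four 46×46 mm square legs, each inset 12 mm from the nearest pair of top edges, running from the floor to the underside of the top.

B is a simple wooden stool: a rectangular seat 355 mm (x) by 272 mm (y), 40 mm thick, top face at z = 380 mm, on four square legs, each 26×26 mm in cross-section. The legs rest on z = 0, each flush with a corner of the seat.

Three stools sit around the table at the −y, +y, −x sides.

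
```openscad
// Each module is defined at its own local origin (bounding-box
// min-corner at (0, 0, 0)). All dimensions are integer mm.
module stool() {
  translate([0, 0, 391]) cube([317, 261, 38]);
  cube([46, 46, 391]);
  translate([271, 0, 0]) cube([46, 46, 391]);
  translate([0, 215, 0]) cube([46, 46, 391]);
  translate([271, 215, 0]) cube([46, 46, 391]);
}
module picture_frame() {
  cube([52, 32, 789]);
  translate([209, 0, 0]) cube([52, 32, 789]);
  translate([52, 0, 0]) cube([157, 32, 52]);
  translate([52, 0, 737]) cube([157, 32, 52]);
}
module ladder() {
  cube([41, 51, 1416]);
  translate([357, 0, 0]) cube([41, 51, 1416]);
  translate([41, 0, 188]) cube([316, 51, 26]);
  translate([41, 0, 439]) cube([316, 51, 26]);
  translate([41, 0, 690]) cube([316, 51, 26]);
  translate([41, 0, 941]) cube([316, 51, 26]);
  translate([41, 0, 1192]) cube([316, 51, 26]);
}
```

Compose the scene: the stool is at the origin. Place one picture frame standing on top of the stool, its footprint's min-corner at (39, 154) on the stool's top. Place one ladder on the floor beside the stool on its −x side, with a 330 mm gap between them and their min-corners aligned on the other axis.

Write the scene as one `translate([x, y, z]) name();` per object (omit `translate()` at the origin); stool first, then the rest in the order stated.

stool();
translate([39, 154, 429]) picture_frame();
translate([-728, 0, 0]) ladder();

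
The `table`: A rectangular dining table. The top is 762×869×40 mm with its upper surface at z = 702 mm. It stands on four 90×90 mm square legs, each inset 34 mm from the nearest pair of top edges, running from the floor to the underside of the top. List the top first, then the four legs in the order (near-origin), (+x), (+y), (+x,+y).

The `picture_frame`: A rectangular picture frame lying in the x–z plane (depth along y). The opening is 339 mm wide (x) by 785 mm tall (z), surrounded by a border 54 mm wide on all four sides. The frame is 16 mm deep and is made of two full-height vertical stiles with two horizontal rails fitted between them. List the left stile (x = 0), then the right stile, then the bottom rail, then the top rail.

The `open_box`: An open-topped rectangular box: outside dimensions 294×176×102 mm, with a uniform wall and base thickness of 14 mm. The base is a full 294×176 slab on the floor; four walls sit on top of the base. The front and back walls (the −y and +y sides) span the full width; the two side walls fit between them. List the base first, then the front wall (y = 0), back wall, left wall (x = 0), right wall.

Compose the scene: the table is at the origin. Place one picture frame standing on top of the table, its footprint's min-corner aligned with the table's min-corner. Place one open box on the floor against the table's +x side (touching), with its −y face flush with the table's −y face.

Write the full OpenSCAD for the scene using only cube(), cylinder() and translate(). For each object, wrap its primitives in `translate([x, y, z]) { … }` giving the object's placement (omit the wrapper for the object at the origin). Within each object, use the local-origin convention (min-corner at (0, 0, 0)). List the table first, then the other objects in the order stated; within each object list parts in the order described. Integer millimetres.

translate([0, 0, 662]) cube([762, 869, 40]);
translate([34, 34, 0]) cube([90, 90, 662]);
translate([638, 34, 0]) cube([90, 90, 662]);
translate([34, 745, 0]) cube([90, 90, 662]);
translate([638, 745, 0]) cube([90, 90, 662]);
translate([0, 0, 702]) {
  cube([54, 16, 893]);
  translate([393, 0, 0]) cube([54, 16, 893]);
  translate([54, 0, 0]) cube([339, 16, 54]);
  translate([54, 0, 839]) cube([339, 16, 54]);
}
translate([762, 0, 0]) {
  cube([294, 176, 14]);
  translate([0, 0, 14]) cube([294, 14, 88]);
  translate([0, 162, 14]) cube([294, 14, 88]);
  translate([0, 14, 14]) cube([14, 148, 88]);
  translate([280, 14, 14]) cube([14, 148, 88]);
}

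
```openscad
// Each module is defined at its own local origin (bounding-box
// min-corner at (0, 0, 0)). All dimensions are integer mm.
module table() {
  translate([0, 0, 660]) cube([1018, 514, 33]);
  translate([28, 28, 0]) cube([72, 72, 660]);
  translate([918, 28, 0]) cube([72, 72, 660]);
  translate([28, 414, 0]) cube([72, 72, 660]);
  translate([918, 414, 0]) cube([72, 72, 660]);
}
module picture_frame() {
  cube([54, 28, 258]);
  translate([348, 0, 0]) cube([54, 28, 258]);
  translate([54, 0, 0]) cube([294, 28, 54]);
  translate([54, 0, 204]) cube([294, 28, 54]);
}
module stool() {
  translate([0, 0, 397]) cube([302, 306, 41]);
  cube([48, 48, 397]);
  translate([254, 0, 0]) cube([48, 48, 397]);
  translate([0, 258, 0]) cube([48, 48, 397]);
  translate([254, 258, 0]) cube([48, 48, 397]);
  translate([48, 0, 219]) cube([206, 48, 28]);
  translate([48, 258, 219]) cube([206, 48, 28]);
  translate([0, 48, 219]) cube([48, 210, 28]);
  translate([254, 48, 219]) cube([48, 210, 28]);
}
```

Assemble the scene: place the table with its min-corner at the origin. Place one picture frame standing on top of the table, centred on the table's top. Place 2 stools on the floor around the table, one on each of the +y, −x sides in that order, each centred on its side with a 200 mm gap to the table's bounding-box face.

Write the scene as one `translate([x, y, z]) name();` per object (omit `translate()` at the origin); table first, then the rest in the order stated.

table();
translate([308, 243, 693]) picture_frame();
translate([358, 714, 0]) stool();
translate([-502, 104, 0]) stool();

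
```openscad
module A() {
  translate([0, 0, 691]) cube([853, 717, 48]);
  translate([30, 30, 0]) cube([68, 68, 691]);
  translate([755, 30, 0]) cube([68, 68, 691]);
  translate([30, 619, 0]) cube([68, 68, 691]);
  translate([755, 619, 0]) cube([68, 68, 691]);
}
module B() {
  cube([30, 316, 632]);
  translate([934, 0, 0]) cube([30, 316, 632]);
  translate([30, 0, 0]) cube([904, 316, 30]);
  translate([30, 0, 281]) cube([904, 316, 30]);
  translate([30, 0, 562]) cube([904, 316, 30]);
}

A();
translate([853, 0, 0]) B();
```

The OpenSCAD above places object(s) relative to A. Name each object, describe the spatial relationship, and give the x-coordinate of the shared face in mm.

A is a table. B is a bookshelf. The bookshelf is against the table's +x side, with their −y faces flush. The x-coordinate of the shared face is 853 mm.

The table's +x face and the bookshelf's −x face are both at x = 853 mm.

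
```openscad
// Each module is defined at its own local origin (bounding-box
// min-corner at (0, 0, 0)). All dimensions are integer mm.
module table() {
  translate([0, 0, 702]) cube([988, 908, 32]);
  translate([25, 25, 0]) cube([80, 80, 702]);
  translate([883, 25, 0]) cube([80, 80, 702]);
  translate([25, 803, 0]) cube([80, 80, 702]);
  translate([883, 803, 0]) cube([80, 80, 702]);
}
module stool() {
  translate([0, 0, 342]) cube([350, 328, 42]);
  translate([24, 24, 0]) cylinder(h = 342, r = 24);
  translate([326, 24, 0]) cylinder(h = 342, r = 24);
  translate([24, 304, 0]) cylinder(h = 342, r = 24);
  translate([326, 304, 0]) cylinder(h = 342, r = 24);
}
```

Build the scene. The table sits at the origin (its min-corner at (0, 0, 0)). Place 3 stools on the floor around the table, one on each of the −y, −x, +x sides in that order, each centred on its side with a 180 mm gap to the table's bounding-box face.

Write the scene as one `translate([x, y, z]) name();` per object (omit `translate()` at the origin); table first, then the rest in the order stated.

table();
translate([319, -508, 0]) stool();
translate([-530, 290, 0]) stool();
translate([1168, 290, 0]) stool();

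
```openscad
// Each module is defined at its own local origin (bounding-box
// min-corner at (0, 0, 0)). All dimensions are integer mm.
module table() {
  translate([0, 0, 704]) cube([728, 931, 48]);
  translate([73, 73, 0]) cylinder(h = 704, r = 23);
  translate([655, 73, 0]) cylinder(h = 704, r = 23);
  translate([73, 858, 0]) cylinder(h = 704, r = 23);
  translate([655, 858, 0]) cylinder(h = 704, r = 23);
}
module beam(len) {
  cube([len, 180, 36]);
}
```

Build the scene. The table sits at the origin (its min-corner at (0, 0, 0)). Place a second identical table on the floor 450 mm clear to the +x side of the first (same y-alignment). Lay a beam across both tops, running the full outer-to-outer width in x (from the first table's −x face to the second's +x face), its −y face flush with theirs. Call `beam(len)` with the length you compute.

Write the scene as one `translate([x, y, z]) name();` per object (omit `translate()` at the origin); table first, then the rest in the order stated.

table();
translate([1178, 0, 0]) table();
translate([0, 0, 752]) beam(1906);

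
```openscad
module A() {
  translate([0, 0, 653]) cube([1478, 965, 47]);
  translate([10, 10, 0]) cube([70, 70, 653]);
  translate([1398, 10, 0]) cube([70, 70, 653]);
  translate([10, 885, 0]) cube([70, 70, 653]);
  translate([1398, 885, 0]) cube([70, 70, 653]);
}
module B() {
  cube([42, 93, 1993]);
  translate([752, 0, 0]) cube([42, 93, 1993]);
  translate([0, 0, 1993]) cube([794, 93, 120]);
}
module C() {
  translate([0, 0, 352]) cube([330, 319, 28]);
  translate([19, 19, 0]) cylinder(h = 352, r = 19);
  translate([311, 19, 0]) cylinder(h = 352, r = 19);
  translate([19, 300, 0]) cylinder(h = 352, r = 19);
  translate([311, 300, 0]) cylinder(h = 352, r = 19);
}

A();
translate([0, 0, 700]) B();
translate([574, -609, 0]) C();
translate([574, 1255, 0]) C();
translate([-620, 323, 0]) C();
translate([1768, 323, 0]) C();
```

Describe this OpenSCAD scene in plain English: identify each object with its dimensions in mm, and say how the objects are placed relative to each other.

A is a rectangular dining table. The top is 1478×965×47 mm with its upper surface at z = 700 mm. It stands on four 70×70 mm square legs, each inset 10 mm from the nearest pair of top edges, running from the floor to the underside of the top.

B is a rectangular door frame: two vertical jambs of 42×93 mm section, 1993 mm tall, with a clear opening 710 mm wide between their inner faces. A header 120 mm tall and 93 mm deep lies on top of the jambs and spans the full outside width.

C is a simple wooden stool: a rectangular seat 330 mm (x) by 319 mm (y), 28 mm thick, top face at z = 380 mm, on four round legs, each 38 mm in diameter. The legs rest on z = 0, each leg's axis is inset half a diameter from the nearest pair of seat edges (so the leg's bounding box is flush with the corner).

The door frame is on top of the table. Four stools sit around the table at the −y, +y, −x, +x sides.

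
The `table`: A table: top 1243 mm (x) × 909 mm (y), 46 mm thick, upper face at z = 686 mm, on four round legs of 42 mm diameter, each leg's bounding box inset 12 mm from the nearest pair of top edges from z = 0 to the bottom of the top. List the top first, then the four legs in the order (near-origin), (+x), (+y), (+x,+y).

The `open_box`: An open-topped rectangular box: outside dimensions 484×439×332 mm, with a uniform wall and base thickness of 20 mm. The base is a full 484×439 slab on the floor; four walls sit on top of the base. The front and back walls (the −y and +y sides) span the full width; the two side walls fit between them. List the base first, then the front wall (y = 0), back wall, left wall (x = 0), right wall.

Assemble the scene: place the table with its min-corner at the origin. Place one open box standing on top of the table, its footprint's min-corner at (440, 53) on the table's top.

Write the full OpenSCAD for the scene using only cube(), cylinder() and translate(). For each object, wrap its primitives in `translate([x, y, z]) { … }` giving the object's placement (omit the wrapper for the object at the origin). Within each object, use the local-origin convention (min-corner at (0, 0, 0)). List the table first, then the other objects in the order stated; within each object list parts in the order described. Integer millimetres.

translate([0, 0, 640]) cube([1243, 909, 46]);
translate([33, 33, 0]) cylinder(h = 640, r = 21);
translate([1210, 33, 0]) cylinder(h = 640, r = 21);
translate([33, 876, 0]) cylinder(h = 640, r = 21);
translate([1210, 876, 0]) cylinder(h = 640, r = 21);
translate([440, 53, 686]) {
  cube([484, 439, 20]);
  translate([0, 0, 20]) cube([484, 20, 312]);
  translate([0, 419, 20]) cube([484, 20, 312]);
  translate([0, 20, 20]) cube([20, 399, 312]);
  translate([464, 20, 20]) cube([20, 399, 312]);
}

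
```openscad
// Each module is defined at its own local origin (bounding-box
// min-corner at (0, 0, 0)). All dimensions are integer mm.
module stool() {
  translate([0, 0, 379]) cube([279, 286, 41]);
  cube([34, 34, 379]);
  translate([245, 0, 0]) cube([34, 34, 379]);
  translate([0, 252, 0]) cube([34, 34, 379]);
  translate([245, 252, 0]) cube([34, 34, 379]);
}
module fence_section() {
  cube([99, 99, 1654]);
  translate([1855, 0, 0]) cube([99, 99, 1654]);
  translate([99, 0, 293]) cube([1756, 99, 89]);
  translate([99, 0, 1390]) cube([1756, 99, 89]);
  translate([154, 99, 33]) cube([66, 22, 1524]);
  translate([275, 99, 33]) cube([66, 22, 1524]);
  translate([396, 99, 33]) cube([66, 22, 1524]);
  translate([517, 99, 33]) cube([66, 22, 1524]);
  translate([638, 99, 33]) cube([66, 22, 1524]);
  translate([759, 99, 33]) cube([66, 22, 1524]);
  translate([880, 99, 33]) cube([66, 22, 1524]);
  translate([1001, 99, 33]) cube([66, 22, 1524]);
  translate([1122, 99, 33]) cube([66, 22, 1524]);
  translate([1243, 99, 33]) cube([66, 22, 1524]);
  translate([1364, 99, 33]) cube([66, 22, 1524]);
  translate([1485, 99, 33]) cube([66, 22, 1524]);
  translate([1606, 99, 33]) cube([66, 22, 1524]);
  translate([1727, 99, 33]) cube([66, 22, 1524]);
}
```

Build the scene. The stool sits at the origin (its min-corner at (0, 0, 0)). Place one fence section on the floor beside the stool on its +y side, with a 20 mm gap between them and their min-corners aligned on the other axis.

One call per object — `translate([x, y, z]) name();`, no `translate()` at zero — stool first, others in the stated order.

stool();
translate([0, 306, 0]) fence_section();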